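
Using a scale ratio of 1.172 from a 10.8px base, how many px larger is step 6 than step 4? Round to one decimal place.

Step 4: 10.8 × 1.172⁴ = 20.377px
Step 6: 10.8 × 1.172⁶ = 27.989px
Difference: 27.989 − 20.377 = 7.612px

7.6px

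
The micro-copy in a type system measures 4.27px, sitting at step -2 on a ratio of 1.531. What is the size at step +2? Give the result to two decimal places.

4.27 × 1.531⁴ = 4.27 × 5.49415 ≈ 23.460

23.46px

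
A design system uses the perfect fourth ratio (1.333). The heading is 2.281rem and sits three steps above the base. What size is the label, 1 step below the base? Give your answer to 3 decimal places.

0.722rem

Moving from step +3 to step -1 is 4 steps down, so divide by r⁴.
2.281 ÷ 1.333⁴ = 2.281 ÷ 3.15733 ≈ 0.722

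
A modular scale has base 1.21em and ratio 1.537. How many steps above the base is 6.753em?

4

1.537ⁿ = 6.753 / 1.21 = 5.5810
n = ln(5.5810) / ln(1.537) = 1.7194 / 0.4298 ≈ 4.00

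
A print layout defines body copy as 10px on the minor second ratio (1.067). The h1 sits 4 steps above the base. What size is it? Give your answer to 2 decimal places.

10.0 × 1.067⁴ = 10.0 × 1.29616 ≈ 12.96

12.96px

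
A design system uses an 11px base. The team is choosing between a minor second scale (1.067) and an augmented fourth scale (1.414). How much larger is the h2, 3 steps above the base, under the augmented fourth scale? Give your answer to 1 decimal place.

Minor second: 11.0 × 1.067³ = 13.362px
Augmented fourth: 11.0 × 1.414³ = 31.099px
Difference: 31.099 − 13.362 = 17.737px

17.7px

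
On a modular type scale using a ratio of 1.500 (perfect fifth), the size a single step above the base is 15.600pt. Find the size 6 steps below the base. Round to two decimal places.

0.91pt

15.600 ÷ 1.500⁷ = 15.600 ÷ 17.08594 ≈ 0.913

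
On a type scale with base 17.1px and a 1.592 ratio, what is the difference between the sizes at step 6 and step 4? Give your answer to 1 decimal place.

Step 4: 17.1 × 1.592⁴ = 109.842px
Step 6: 17.1 × 1.592⁶ = 278.391px
Difference: 278.391 − 109.842 = 168.549px

168.5px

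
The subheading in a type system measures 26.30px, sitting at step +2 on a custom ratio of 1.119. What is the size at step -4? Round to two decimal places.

13.40px

Moving from step +2 to step -4 is 6 steps down, so divide by r⁶.
26.30 ÷ 1.119⁶ = 26.30 ÷ 1.96327 ≈ 13.396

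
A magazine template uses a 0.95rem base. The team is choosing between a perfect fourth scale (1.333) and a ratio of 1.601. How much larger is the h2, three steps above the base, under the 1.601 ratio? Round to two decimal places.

1.65rem

Perfect fourth: 0.95 × 1.333³ = 2.2502rem
At 1.601: 0.95 × 1.601³ = 3.8985rem
Difference: 3.8985 − 2.2502 = 1.6483rem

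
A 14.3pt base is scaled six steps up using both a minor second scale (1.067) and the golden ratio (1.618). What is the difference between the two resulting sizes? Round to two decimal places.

Minor second: 14.3 × 1.067⁶ = 21.1019pt
Golden ratio: 14.3 × 1.618⁶ = 256.5707pt
Difference: 256.5707 − 21.1019 = 235.4688pt

235.47pt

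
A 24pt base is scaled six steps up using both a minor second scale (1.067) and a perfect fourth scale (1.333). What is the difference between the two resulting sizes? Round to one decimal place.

99.2pt

Minor second: 24.0 × 1.067⁶ = 35.416pt
Perfect fourth: 24.0 × 1.333⁶ = 134.646pt
Difference: 134.646 − 35.416 = 99.230pt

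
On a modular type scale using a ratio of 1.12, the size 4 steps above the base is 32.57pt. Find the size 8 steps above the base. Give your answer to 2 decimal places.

The gap is 8 − (4) = 4 steps, so the factor is 1.12^4.
32.57 × 1.12⁴ = 32.57 × 1.57352 ≈ 51.250

51.25pt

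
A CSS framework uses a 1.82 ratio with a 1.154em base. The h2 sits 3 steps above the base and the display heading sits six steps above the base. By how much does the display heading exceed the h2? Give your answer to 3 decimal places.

34.984em

Step 3: 1.154 × 1.82³ = 6.95697em
Step 6: 1.154 × 1.82⁶ = 41.94055em
Difference: 41.94055 − 6.95697 = 34.98358em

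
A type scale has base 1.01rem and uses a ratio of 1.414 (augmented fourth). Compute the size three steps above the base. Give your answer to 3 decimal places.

1.01 × 1.414³ = 1.01 × 2.82715 ≈ 2.855

2.855rem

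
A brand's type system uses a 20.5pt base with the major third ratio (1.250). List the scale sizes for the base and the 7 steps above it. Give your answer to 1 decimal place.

20.5pt, 25.6pt, 32.0pt, 40.0pt, 50.0pt, 62.6pt, 78.2pt, 97.8pt

Step 0: 20.5pt
Step 1: 20.5 × 1.250 = 25.6
Step 2: 20.5 × 1.250² = 32.0
Step 3: 20.5 × 1.250³ = 40.0
Step 4: 20.5 × 1.250⁴ = 50.0
Step 5: 20.5 × 1.250⁵ = 62.6
Step 6: 20.5 × 1.250⁶ = 78.2
Step 7: 20.5 × 1.250⁷ = 97.8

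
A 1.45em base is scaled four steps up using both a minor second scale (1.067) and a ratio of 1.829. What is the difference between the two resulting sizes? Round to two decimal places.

14.35em

Minor second: 1.45 × 1.067⁴ = 1.8794em
At 1.829: 1.45 × 1.829⁴ = 16.2264em
Difference: 16.2264 − 1.8794 = 14.3470em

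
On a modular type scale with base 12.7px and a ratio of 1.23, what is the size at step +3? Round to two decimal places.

12.7 × 1.23³ = 12.7 × 1.86087 ≈ 23.63

23.63px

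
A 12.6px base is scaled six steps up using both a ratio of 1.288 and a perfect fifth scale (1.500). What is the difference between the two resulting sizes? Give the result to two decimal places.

At 1.288: 12.6 × 1.288⁶ = 57.5262px
Perfect fifth: 12.6 × 1.500⁶ = 143.5219px
Difference: 143.5219 − 57.5262 = 85.9957px

86.00px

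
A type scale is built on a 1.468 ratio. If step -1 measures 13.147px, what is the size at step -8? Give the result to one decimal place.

0.9px

13.147 ÷ 1.468⁷ = 13.147 ÷ 14.69205 ≈ 0.895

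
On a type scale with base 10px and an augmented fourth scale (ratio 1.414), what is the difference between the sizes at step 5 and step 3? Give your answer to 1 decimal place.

28.3px

Step 3: 10.0 × 1.414³ = 28.271px
Step 5: 10.0 × 1.414⁵ = 56.526px
Difference: 56.526 − 28.271 = 28.255px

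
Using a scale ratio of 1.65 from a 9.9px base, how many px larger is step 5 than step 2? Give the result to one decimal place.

Step 2: 9.9 × 1.65² = 26.953px
Step 5: 9.9 × 1.65⁵ = 121.075px
Difference: 121.075 − 26.953 = 94.122px

94.1px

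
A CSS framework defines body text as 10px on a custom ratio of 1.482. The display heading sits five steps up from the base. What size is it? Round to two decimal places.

10.0 × 1.482⁵ = 10.0 × 7.14893 ≈ 71.49

71.49px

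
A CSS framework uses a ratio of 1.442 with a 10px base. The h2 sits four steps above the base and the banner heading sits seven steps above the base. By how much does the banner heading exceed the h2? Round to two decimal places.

Step 4: 10.0 × 1.442⁴ = 43.2375px
Step 7: 10.0 × 1.442⁷ = 129.6453px
Difference: 129.6453 − 43.2375 = 86.4078px

86.41px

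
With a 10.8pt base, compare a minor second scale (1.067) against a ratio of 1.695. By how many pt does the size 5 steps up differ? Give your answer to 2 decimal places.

136.17pt

Minor second: 10.8 × 1.067⁵ = 14.9364pt
At 1.695: 10.8 × 1.695⁵ = 151.1027pt
Difference: 151.1027 − 14.9364 = 136.1663pt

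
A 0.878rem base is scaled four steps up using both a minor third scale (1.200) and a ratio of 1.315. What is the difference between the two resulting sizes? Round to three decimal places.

0.805rem

Minor third: 0.878 × 1.200⁴ = 1.82062rem
At 1.315: 0.878 × 1.315⁴ = 2.62541rem
Difference: 2.62541 − 1.82062 = 0.80479rem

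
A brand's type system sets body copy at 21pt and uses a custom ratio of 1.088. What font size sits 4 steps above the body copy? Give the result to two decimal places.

29.43pt

Each step on a modular scale multiplies by the ratio, so the size n steps from the base is base × ratioⁿ.
21.0 × 1.088⁴ = 21.0 × 1.40125 ≈ 29.43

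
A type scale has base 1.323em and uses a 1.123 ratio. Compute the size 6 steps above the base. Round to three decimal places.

2.654em

Each step on a modular scale multiplies by the ratio, so the size n steps from the base is base × ratioⁿ.
1.323 × 1.123⁶ = 1.323 × 2.00576 ≈ 2.654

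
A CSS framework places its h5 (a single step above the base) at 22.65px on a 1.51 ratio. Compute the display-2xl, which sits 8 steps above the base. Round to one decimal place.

405.4px

Moving from step +1 to step +8 is 7 steps up, so multiply by r⁷.
22.65 × 1.51⁷ = 22.65 × 17.89941 ≈ 405.422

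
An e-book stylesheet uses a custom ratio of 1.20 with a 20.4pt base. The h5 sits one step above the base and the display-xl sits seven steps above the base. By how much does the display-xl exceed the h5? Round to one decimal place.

48.6pt

Step 1: 20.4 × 1.20 = 24.480pt
Step 7: 20.4 × 1.20⁷ = 73.097pt
Difference: 73.097 − 24.480 = 48.617pt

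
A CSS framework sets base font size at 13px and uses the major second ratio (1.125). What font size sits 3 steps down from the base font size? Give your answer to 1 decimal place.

9.1px

Every step multiplies by the scale ratio.
13.0 ÷ 1.125³ = 13.0 ÷ 1.42383 ≈ 9.13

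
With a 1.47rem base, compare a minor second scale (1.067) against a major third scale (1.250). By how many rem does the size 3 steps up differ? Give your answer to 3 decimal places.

Minor second: 1.47 × 1.067³ = 1.78571rem
Major third: 1.47 × 1.250³ = 2.87109rem
Difference: 2.87109 − 1.78571 = 1.08538rem

1.085rem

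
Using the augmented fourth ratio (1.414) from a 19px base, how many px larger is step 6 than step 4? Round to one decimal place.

Step 4: 19.0 × 1.414⁴ = 75.954px
Step 6: 19.0 × 1.414⁶ = 151.862px
Difference: 151.862 − 75.954 = 75.908px

75.9px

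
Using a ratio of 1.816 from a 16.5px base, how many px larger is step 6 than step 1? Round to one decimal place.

561.8px

Step 1: 16.5 × 1.816 = 29.964px
Step 6: 16.5 × 1.816⁶ = 591.806px
Difference: 591.806 − 29.964 = 561.842px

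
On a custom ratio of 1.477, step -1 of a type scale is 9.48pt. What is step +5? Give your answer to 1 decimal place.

9.48 × 1.477⁶ = 9.48 × 10.38205 ≈ 98.422

98.4pt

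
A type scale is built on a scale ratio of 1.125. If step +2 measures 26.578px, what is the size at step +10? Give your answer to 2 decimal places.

68.19px

26.578 × 1.125⁸ = 26.578 × 2.56578 ≈ 68.193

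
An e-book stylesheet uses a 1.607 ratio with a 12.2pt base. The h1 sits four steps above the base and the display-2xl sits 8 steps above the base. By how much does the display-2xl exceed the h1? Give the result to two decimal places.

461.25pt

Step 4: 12.2 × 1.607⁴ = 81.3623pt
Step 8: 12.2 × 1.607⁸ = 542.6088pt
Difference: 542.6088 − 81.3623 = 461.2465pt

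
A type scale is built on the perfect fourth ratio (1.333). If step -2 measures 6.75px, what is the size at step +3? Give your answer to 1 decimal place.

28.4px

6.75 × 1.333⁵ = 6.75 × 4.20873 ≈ 28.409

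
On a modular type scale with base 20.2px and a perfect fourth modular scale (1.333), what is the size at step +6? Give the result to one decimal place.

A modular type scale is a geometric sequence: sizeₙ = base × rⁿ.
20.2 × 1.333⁶ = 20.2 × 5.61023 ≈ 113.33

113.3px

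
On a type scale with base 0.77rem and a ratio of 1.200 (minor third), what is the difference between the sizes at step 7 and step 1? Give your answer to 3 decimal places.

Step 1: 0.77 × 1.200 = 0.92400rem
Step 7: 0.77 × 1.200⁷ = 2.75905rem
Difference: 2.75905 − 0.92400 = 1.83505rem

1.835rem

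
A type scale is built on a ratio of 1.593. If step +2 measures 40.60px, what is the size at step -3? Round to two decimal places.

3.96px

The gap is -3 − (2) = -5 steps, so the factor is 1.593^-5.
40.60 ÷ 1.593⁵ = 40.60 ÷ 10.25838 ≈ 3.958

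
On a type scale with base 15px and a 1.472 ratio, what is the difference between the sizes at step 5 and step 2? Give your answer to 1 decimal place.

Step 2: 15.0 × 1.472² = 32.502px
Step 5: 15.0 × 1.472⁵ = 103.665px
Difference: 103.665 − 32.502 = 71.163px

71.2px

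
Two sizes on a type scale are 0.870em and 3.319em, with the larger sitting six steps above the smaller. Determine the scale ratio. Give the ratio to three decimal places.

1.250

r⁶ = 3.319 / 0.870, so r = (3.319/0.870)^(1/6).
r = 3.8149^(1/6) ≈ 1.2500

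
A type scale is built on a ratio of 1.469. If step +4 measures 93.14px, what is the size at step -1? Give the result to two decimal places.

Moving from step +4 to step -1 is 5 steps down, so divide by r⁵.
93.14 ÷ 1.469⁵ = 93.14 ÷ 6.84083 ≈ 13.615

13.62px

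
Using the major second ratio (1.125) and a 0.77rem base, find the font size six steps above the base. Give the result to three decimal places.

1.561rem

0.77 × 1.125⁶ = 0.77 × 2.02729 ≈ 1.561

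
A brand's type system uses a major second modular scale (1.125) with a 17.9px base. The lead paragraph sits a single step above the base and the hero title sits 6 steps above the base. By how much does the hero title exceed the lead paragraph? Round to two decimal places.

Step 1: 17.9 × 1.125 = 20.1375px
Step 6: 17.9 × 1.125⁶ = 36.2884px
Difference: 36.2884 − 20.1375 = 16.1509px

16.15px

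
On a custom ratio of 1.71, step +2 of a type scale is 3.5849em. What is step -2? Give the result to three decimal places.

0.419em

The gap is -2 − (2) = -4 steps, so the factor is 1.71^-4.
3.5849 ÷ 1.71⁴ = 3.5849 ÷ 8.55036 ≈ 0.419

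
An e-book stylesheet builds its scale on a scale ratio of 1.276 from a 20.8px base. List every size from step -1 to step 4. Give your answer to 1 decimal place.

16.3px, 20.8px, 26.5px, 33.9px, 43.2px, 55.1px

Step -1: 20.8 ÷ 1.276 = 16.3
Step 0: 20.8px
Step 1: 20.8 × 1.276 = 26.5
Step 2: 20.8 × 1.276² = 33.9
Step 3: 20.8 × 1.276³ = 43.2
Step 4: 20.8 × 1.276⁴ = 55.1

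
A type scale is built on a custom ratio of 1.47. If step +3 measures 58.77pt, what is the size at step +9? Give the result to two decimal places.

593.01pt

Moving from step +3 to step +9 is 6 steps up, so multiply by r⁶.
58.77 × 1.47⁶ = 58.77 × 10.09030 ≈ 593.007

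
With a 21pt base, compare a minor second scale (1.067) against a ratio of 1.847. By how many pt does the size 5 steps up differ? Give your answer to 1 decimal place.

Minor second: 21.0 × 1.067⁵ = 29.043pt
At 1.847: 21.0 × 1.847⁵ = 451.392pt
Difference: 451.392 − 29.043 = 422.349pt

422.3pt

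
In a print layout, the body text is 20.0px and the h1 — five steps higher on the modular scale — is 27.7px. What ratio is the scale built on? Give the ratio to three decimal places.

r⁵ = 27.7 / 20.0, so r = (27.7/20.0)^(1/5).
r = 1.3850^(1/5) ≈ 1.0673

1.067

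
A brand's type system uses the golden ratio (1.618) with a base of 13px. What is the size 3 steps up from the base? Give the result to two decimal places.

Each step on a modular scale multiplies by the ratio, so the size n steps from the base is base × ratioⁿ.
13.0 × 1.618³ = 13.0 × 4.23580 ≈ 55.07

55.07px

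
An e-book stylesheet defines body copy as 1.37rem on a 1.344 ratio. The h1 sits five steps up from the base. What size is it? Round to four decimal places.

6.0078rem

1.37 × 1.344⁵ = 1.37 × 4.38527 ≈ 6.0078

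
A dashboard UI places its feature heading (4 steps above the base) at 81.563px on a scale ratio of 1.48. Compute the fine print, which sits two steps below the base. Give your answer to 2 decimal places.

81.563 ÷ 1.48⁶ = 81.563 ÷ 10.50922 ≈ 7.761

7.76px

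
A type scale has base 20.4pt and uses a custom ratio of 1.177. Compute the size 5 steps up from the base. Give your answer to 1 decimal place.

46.1pt

Each step on a modular scale multiplies by the ratio, so the size n steps from the base is base × ratioⁿ.
20.4 × 1.177⁵ = 20.4 × 2.25882 ≈ 46.08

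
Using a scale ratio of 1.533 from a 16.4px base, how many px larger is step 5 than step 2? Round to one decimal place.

100.3px

Step 2: 16.4 × 1.533² = 38.541px
Step 5: 16.4 × 1.533⁵ = 138.853px
Difference: 138.853 − 38.541 = 100.312px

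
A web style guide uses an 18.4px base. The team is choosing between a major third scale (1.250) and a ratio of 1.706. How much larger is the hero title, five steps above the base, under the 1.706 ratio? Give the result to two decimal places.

Major third: 18.4 × 1.250⁵ = 56.1523px
At 1.706: 18.4 × 1.706⁵ = 265.8967px
Difference: 265.8967 − 56.1523 = 209.7444px

209.74px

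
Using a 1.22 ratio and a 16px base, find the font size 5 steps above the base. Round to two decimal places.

43.24px

A modular type scale is a geometric sequence: sizeₙ = base × rⁿ.
16.0 × 1.22⁵ = 16.0 × 2.70271 ≈ 43.24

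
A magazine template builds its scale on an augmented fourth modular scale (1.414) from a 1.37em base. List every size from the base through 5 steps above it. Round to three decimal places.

Step 0: 1.37em
Step 1: 1.37 × 1.414 = 1.937
Step 2: 1.37 × 1.414² = 2.739
Step 3: 1.37 × 1.414³ = 3.873
Step 4: 1.37 × 1.414⁴ = 5.477
Step 5: 1.37 × 1.414⁵ = 7.744

1.370em, 1.937em, 2.739em, 3.873em, 5.477em, 7.744em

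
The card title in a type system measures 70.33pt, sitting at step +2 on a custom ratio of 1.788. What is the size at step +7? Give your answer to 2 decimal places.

1285.22pt

70.33 × 1.788⁵ = 70.33 × 18.27417 ≈ 1285.222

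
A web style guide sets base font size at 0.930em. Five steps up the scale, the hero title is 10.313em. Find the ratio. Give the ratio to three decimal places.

r⁵ = 10.313 / 0.930, so r = (10.313/0.930)^(1/5).
r = 11.0892^(1/5) ≈ 1.6180

1.618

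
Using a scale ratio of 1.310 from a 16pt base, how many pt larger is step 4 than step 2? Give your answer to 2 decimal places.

Step 2: 16.0 × 1.310² = 27.4576pt
Step 4: 16.0 × 1.310⁴ = 47.1200pt
Difference: 47.1200 − 27.4576 = 19.6624pt

19.66pt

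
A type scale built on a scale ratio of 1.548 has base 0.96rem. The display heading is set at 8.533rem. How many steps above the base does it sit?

5

1.548ⁿ = 8.533 / 0.96 = 8.8885
n = ln(8.8885) / ln(1.548) = 2.1848 / 0.4370 ≈ 5.00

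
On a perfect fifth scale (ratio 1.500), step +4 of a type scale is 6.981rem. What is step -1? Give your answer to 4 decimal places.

The gap is -1 − (4) = -5 steps, so the factor is 1.500^-5.
6.981 ÷ 1.500⁵ = 6.981 ÷ 7.59375 ≈ 0.9193

0.9193rem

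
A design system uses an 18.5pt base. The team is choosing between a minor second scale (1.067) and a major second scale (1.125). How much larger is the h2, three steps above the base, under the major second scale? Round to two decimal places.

Minor second: 18.5 × 1.067³ = 22.4732pt
Major second: 18.5 × 1.125³ = 26.3408pt
Difference: 26.3408 − 22.4732 = 3.8676pt

3.87pt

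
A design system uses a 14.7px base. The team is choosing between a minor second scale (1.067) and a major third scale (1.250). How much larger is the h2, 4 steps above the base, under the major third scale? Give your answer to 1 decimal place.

Minor second: 14.7 × 1.067⁴ = 19.054px
Major third: 14.7 × 1.250⁴ = 35.889px
Difference: 35.889 − 19.054 = 16.835px

16.8px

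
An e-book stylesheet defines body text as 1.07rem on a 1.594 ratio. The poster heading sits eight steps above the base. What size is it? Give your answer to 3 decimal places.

1.07 × 1.594⁸ = 1.07 × 41.67797 ≈ 44.595

44.595rem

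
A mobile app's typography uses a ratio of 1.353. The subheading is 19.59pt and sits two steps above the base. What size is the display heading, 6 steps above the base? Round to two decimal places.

19.59 × 1.353⁴ = 19.59 × 3.35113 ≈ 65.649

65.65pt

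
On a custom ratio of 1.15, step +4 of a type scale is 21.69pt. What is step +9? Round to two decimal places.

The gap is 9 − (4) = 5 steps, so the factor is 1.15^5.
21.69 × 1.15⁵ = 21.69 × 2.01136 ≈ 43.626

43.63pt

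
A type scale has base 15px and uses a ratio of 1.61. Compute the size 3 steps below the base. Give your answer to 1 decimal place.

3.6px

A modular type scale is a geometric sequence: sizeₙ = base × rⁿ.
15.0 ÷ 1.61³ = 15.0 ÷ 4.17328 ≈ 3.59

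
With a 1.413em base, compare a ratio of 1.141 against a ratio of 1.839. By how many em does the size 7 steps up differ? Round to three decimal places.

96.954em

At 1.141: 1.413 × 1.141⁷ = 3.55747em
At 1.839: 1.413 × 1.839⁷ = 100.51116em
Difference: 100.51116 − 3.55747 = 96.95369em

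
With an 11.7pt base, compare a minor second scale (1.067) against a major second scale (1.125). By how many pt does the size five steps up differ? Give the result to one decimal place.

Minor second: 11.7 × 1.067⁵ = 16.181pt
Major second: 11.7 × 1.125⁵ = 21.084pt
Difference: 21.084 − 16.181 = 4.903pt

4.9pt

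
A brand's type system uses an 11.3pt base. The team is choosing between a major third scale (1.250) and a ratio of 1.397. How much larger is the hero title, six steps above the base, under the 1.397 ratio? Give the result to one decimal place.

40.9pt

Major third: 11.3 × 1.250⁶ = 43.106pt
At 1.397: 11.3 × 1.397⁶ = 83.996pt
Difference: 83.996 − 43.106 = 40.890pt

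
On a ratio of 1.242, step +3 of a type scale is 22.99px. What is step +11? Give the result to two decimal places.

22.99 × 1.242⁸ = 22.99 × 5.66204 ≈ 130.170

130.17px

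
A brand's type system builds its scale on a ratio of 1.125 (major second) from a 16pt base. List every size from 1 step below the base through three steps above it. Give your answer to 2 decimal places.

14.22pt, 16.00pt, 18.00pt, 20.25pt, 22.78pt

Step -1: 16.0 ÷ 1.125 = 14.22
Step 0: 16pt
Step 1: 16.0 × 1.125 = 18.00
Step 2: 16.0 × 1.125² = 20.25
Step 3: 16.0 × 1.125³ = 22.78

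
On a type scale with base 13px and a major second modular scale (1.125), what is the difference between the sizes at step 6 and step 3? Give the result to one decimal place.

Step 3: 13.0 × 1.125³ = 18.510px
Step 6: 13.0 × 1.125⁶ = 26.355px
Difference: 26.355 − 18.510 = 7.845px

7.8px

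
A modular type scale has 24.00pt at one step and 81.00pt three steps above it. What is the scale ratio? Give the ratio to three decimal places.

1.500

r³ = 81.00 / 24.00, so r = (81.00/24.00)^(1/3).
r = 3.3750^(1/3) ≈ 1.5000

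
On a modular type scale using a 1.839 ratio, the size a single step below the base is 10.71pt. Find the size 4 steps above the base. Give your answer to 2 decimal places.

225.27pt

10.71 × 1.839⁵ = 10.71 × 21.03336 ≈ 225.267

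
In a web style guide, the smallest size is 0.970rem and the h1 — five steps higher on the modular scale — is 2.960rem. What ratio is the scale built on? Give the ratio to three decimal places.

The ratio satisfies 0.970 × r⁵ = 2.960, so r = (2.960 / 0.970)^(1/5).
r = 3.0515^(1/5) ≈ 1.2500

1.250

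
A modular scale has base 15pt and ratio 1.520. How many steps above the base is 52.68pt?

1.520ⁿ = 52.68 / 15 = 3.5120
n = ln(3.5120) / ln(1.520) = 1.2562 / 0.4187 ≈ 3.00

3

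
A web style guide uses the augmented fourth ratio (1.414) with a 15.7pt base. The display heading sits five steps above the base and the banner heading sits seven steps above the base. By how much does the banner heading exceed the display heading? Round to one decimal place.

88.7pt

Step 5: 15.7 × 1.414⁵ = 88.746pt
Step 7: 15.7 × 1.414⁷ = 177.438pt
Difference: 177.438 − 88.746 = 88.692pt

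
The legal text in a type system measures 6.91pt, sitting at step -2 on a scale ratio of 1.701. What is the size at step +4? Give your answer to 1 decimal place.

The gap is 4 − (-2) = 6 steps, so the factor is 1.701^6.
6.91 × 1.701⁶ = 6.91 × 24.22289 ≈ 167.380

167.4pt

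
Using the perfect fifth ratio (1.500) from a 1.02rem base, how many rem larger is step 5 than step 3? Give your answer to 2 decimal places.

4.30rem

Step 3: 1.02 × 1.500³ = 3.4425rem
Step 5: 1.02 × 1.500⁵ = 7.7456rem
Difference: 7.7456 − 3.4425 = 4.3031rem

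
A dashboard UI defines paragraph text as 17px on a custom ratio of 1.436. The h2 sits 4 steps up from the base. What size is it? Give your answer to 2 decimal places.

72.29px

17.0 × 1.436⁴ = 17.0 × 4.25224 ≈ 72.29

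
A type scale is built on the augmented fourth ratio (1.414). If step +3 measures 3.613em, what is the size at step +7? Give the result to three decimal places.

14.443em

The gap is 7 − (3) = 4 steps, so the factor is 1.414^4.
3.613 × 1.414⁴ = 3.613 × 3.99758 ≈ 14.443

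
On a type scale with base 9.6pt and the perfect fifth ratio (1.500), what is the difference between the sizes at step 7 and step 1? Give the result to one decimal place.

Step 1: 9.6 × 1.500 = 14.400pt
Step 7: 9.6 × 1.500⁷ = 164.025pt
Difference: 164.025 − 14.400 = 149.625pt

149.6pt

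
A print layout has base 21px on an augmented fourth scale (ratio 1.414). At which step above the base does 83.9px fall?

1.414ⁿ = 83.9 / 21 = 3.9952
n = ln(3.9952) / ln(1.414) = 1.3851 / 0.3464 ≈ 4.00

4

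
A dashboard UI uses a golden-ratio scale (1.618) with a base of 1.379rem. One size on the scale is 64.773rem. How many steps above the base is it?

1.618ⁿ = 64.773 / 1.379 = 46.9710
n = ln(46.9710) / ln(1.618) = 3.8495 / 0.4812 ≈ 8.00

8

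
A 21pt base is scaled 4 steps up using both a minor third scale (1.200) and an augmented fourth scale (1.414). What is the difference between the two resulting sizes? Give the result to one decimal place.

Minor third: 21.0 × 1.200⁴ = 43.546pt
Augmented fourth: 21.0 × 1.414⁴ = 83.949pt
Difference: 83.949 − 43.546 = 40.403pt

40.4pt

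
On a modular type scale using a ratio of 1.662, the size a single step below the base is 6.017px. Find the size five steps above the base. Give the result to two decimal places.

126.81px

Moving from step -1 to step +5 is 6 steps up, so multiply by r⁶.
6.017 × 1.662⁶ = 6.017 × 21.07590 ≈ 126.814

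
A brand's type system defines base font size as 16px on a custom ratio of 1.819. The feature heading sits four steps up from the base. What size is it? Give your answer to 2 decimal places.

175.17px

Each step on a modular scale multiplies by the ratio, so the size n steps from the base is base × ratioⁿ.
16.0 × 1.819⁴ = 16.0 × 10.94790 ≈ 175.17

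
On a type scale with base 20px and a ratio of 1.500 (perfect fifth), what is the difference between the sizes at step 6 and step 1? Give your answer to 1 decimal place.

Step 1: 20.0 × 1.500 = 30.000px
Step 6: 20.0 × 1.500⁶ = 227.812px
Difference: 227.812 − 30.000 = 197.812px

197.8px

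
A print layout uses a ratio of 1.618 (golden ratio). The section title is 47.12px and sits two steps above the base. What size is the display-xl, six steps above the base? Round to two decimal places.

322.94px

47.12 × 1.618⁴ = 47.12 × 6.85353 ≈ 322.938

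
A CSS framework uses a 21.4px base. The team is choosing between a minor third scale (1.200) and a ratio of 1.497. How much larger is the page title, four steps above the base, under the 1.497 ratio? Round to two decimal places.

Minor third: 21.4 × 1.200⁴ = 44.3750px
At 1.497: 21.4 × 1.497⁴ = 107.4734px
Difference: 107.4734 − 44.3750 = 63.0984px

63.10px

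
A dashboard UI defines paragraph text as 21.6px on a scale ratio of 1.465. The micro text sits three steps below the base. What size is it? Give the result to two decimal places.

A modular type scale is a geometric sequence: sizeₙ = base × rⁿ.
21.6 ÷ 1.465³ = 21.6 ÷ 3.14422 ≈ 6.87

6.87px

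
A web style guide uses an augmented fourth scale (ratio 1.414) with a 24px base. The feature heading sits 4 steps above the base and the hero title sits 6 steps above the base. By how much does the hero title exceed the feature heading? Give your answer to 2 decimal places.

95.88px

Step 4: 24.0 × 1.414⁴ = 95.9420px
Step 6: 24.0 × 1.414⁶ = 191.8261px
Difference: 191.8261 − 95.9420 = 95.8841px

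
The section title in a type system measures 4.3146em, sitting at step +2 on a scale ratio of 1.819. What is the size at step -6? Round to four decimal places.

0.0360em

Moving from step +2 to step -6 is 8 steps down, so divide by r⁸.
4.3146 ÷ 1.819⁸ = 4.3146 ÷ 119.85650 ≈ 0.0360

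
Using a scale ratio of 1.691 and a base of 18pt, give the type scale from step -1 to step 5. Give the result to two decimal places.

Step -1: 18.0 ÷ 1.691 = 10.64
Step 0: 18pt
Step 1: 18.0 × 1.691 = 30.44
Step 2: 18.0 × 1.691² = 51.47
Step 3: 18.0 × 1.691³ = 87.04
Step 4: 18.0 × 1.691⁴ = 147.18
Step 5: 18.0 × 1.691⁵ = 248.88

10.64pt, 18.00pt, 30.44pt, 51.47pt, 87.04pt, 147.18pt, 248.88pt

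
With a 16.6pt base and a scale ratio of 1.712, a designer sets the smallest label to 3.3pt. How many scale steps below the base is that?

3

1.712ⁿ = 16.6 / 3.3 = 5.0303
n = ln(5.0303) / ln(1.712) = 1.6155 / 0.5377 ≈ 3.00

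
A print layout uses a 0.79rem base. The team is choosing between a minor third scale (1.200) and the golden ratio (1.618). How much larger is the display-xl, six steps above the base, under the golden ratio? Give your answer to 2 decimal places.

Minor third: 0.79 × 1.200⁶ = 2.3589rem
Golden ratio: 0.79 × 1.618⁶ = 14.1742rem
Difference: 14.1742 − 2.3589 = 11.8153rem

11.82rem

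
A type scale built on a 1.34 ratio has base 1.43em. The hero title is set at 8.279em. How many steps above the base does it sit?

1.34ⁿ = 8.279 / 1.43 = 5.7895
n = ln(5.7895) / ln(1.34) = 1.7560 / 0.2927 ≈ 6.00

6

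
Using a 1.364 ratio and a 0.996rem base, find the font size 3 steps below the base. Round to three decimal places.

0.392rem

Each step on a modular scale multiplies by the ratio, so the size n steps from the base is base × ratioⁿ.
0.996 ÷ 1.364³ = 0.996 ÷ 2.53772 ≈ 0.392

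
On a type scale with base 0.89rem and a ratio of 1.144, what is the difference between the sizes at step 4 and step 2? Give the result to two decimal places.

0.36rem

Step 2: 0.89 × 1.144² = 1.1648rem
Step 4: 0.89 × 1.144⁴ = 1.5244rem
Difference: 1.5244 − 1.1648 = 0.3596rem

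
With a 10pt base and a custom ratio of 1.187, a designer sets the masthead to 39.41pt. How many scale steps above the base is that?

1.187ⁿ = 39.41 / 10 = 3.9410
n = ln(3.9410) / ln(1.187) = 1.3714 / 0.1714 ≈ 8.00

8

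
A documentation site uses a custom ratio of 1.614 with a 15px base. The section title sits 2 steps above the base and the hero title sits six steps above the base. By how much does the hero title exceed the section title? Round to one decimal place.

226.1px

Step 2: 15.0 × 1.614² = 39.075px
Step 6: 15.0 × 1.614⁶ = 265.163px
Difference: 265.163 − 39.075 = 226.088px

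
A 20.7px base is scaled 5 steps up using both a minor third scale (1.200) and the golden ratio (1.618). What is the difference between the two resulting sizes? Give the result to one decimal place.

178.0px

Minor third: 20.7 × 1.200⁵ = 51.508px
Golden ratio: 20.7 × 1.618⁵ = 229.542px
Difference: 229.542 − 51.508 = 178.034px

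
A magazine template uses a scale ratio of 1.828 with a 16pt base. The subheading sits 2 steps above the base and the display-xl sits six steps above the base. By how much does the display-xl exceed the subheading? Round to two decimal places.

Step 2: 16.0 × 1.828² = 53.4653pt
Step 6: 16.0 × 1.828⁶ = 597.0038pt
Difference: 597.0038 − 53.4653 = 543.5385pt

543.54pt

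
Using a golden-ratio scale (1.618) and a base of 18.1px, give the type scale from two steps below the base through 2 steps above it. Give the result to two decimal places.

Step -2: 18.1 ÷ 1.618² = 6.91
Step -1: 18.1 ÷ 1.618 = 11.19
Step 0: 18.1px
Step 1: 18.1 × 1.618 = 29.29
Step 2: 18.1 × 1.618² = 47.38

6.91px, 11.19px, 18.10px, 29.29px, 47.38px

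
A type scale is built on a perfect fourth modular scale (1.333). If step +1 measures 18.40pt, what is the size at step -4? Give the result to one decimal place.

18.40 ÷ 1.333⁵ = 18.40 ÷ 4.20873 ≈ 4.372

4.4pt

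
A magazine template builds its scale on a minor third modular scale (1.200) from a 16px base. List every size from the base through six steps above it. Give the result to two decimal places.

Step 0: 16px
Step 1: 16.0 × 1.200 = 19.20
Step 2: 16.0 × 1.200² = 23.04
Step 3: 16.0 × 1.200³ = 27.65
Step 4: 16.0 × 1.200⁴ = 33.18
Step 5: 16.0 × 1.200⁵ = 39.81
Step 6: 16.0 × 1.200⁶ = 47.78

16.00px, 19.20px, 23.04px, 27.65px, 33.18px, 39.81px, 47.78px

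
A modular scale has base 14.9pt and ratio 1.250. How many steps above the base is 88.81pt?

8

1.250ⁿ = 88.81 / 14.9 = 5.9604
n = ln(5.9604) / ln(1.250) = 1.7851 / 0.2231 ≈ 8.00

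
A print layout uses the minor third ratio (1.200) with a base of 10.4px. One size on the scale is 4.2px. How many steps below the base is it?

1.200ⁿ = 10.4 / 4.2 = 2.4762
n = ln(2.4762) / ln(1.200) = 0.9067 / 0.1823 ≈ 4.97

5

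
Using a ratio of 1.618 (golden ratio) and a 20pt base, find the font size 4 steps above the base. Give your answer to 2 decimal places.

137.07pt

Each step on a modular scale multiplies by the ratio, so the size n steps from the base is base × ratioⁿ.
20.0 × 1.618⁴ = 20.0 × 6.85353 ≈ 137.07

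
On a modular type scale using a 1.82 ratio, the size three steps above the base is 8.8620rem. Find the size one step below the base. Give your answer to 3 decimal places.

The gap is -1 − (3) = -4 steps, so the factor is 1.82^-4.
8.8620 ÷ 1.82⁴ = 8.8620 ÷ 10.97199 ≈ 0.808

0.808rem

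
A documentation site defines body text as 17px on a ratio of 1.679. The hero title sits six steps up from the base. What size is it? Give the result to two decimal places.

380.85px

17.0 × 1.679⁶ = 17.0 × 22.40290 ≈ 380.85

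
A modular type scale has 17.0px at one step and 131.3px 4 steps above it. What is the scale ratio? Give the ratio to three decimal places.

r⁴ = 131.3 / 17.0, so r = (131.3/17.0)^(1/4).
r = 7.7235^(1/4) ≈ 1.6671

1.667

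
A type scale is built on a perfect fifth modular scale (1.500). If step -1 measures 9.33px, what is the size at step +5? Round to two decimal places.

Moving from step -1 to step +5 is 6 steps up, so multiply by r⁶.
9.33 × 1.500⁶ = 9.33 × 11.39062 ≈ 106.275

106.27px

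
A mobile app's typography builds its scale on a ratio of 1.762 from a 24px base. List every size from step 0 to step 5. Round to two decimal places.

24.00px, 42.29px, 74.51px, 131.29px, 231.33px, 407.61px

Step 0: 24px
Step 1: 24.0 × 1.762 = 42.29
Step 2: 24.0 × 1.762² = 74.51
Step 3: 24.0 × 1.762³ = 131.29
Step 4: 24.0 × 1.762⁴ = 231.33
Step 5: 24.0 × 1.762⁵ = 407.61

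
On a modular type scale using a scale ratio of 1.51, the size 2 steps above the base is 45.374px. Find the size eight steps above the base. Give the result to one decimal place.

Moving from step +2 to step +8 is 6 steps up, so multiply by r⁶.
45.374 × 1.51⁶ = 45.374 × 11.85391 ≈ 537.859

537.9px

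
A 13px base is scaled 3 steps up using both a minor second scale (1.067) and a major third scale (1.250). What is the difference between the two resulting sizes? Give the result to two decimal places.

9.60px

Minor second: 13.0 × 1.067³ = 15.7920px
Major third: 13.0 × 1.250³ = 25.3906px
Difference: 25.3906 − 15.7920 = 9.5986px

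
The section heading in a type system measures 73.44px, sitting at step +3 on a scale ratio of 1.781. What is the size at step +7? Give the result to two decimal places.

738.90px

The gap is 7 − (3) = 4 steps, so the factor is 1.781^4.
73.44 × 1.781⁴ = 73.44 × 10.06134 ≈ 738.905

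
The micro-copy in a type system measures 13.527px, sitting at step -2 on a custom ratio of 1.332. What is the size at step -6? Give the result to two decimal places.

13.527 ÷ 1.332⁴ = 13.527 ÷ 3.14787 ≈ 4.297

4.30px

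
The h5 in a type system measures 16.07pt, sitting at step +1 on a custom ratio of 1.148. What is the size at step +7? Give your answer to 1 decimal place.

16.07 × 1.148⁶ = 16.07 × 2.28903 ≈ 36.785

36.8pt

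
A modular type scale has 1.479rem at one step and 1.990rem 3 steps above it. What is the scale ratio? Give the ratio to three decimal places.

The ratio satisfies 1.479 × r³ = 1.990, so r = (1.990 / 1.479)^(1/3).
r = 1.3455^(1/3) ≈ 1.1040

1.104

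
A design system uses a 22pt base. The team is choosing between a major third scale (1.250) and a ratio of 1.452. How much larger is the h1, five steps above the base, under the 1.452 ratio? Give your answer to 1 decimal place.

Major third: 22.0 × 1.250⁵ = 67.139pt
At 1.452: 22.0 × 1.452⁵ = 141.989pt
Difference: 141.989 − 67.139 = 74.850pt

74.9pt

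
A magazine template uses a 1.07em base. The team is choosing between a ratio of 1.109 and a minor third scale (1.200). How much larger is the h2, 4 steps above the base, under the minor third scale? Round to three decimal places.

At 1.109: 1.07 × 1.109⁴ = 1.61849em
Minor third: 1.07 × 1.200⁴ = 2.21875em
Difference: 2.21875 − 1.61849 = 0.60026em

0.600em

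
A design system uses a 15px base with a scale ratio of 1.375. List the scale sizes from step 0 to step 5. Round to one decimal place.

Step 0: 15px
Step 1: 15.0 × 1.375 = 20.6
Step 2: 15.0 × 1.375² = 28.4
Step 3: 15.0 × 1.375³ = 39.0
Step 4: 15.0 × 1.375⁴ = 53.6
Step 5: 15.0 × 1.375⁵ = 73.7

15.0px, 20.6px, 28.4px, 39.0px, 53.6px, 73.7px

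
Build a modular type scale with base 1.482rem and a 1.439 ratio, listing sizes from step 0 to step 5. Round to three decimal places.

1.482rem, 2.133rem, 3.069rem, 4.416rem, 6.355rem, 9.144rem

Step 0: 1.482rem
Step 1: 1.482 × 1.439 = 2.133
Step 2: 1.482 × 1.439² = 3.069
Step 3: 1.482 × 1.439³ = 4.416
Step 4: 1.482 × 1.439⁴ = 6.355
Step 5: 1.482 × 1.439⁵ = 9.144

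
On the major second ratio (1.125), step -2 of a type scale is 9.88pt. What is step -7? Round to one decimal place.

The gap is -7 − (-2) = -5 steps, so the factor is 1.125^-5.
9.88 ÷ 1.125⁵ = 9.88 ÷ 1.80203 ≈ 5.483

5.5pt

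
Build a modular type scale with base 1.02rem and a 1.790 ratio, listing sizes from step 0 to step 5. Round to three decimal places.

1.020rem, 1.826rem, 3.268rem, 5.850rem, 10.472rem, 18.744rem

Step 0: 1.02rem
Step 1: 1.02 × 1.790 = 1.826
Step 2: 1.02 × 1.790² = 3.268
Step 3: 1.02 × 1.790³ = 5.850
Step 4: 1.02 × 1.790⁴ = 10.472
Step 5: 1.02 × 1.790⁵ = 18.744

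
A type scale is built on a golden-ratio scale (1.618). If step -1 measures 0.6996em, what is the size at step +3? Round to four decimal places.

4.7947em

The gap is 3 − (-1) = 4 steps, so the factor is 1.618^4.
0.6996 × 1.618⁴ = 0.6996 × 6.85353 ≈ 4.7947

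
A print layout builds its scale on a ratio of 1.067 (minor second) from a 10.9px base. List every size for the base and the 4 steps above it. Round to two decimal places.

Step 0: 10.9px
Step 1: 10.9 × 1.067 = 11.63
Step 2: 10.9 × 1.067² = 12.41
Step 3: 10.9 × 1.067³ = 13.24
Step 4: 10.9 × 1.067⁴ = 14.13

10.90px, 11.63px, 12.41px, 13.24px, 14.13px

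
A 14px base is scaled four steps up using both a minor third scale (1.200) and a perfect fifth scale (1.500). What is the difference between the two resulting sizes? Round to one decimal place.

Minor third: 14.0 × 1.200⁴ = 29.030px
Perfect fifth: 14.0 × 1.500⁴ = 70.875px
Difference: 70.875 − 29.030 = 41.845px

41.8px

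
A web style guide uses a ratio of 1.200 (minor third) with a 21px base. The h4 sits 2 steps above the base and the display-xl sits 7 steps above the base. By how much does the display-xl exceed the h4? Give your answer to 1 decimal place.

45.0px

Step 2: 21.0 × 1.200² = 30.240px
Step 7: 21.0 × 1.200⁷ = 75.247px
Difference: 75.247 − 30.240 = 45.007px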